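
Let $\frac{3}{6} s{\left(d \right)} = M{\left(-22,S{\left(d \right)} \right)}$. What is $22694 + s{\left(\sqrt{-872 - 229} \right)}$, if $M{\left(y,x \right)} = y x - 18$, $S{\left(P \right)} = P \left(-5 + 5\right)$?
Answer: $22658$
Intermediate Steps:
$S{\left(P \right)} = 0$ ($S{\left(P \right)} = P 0 = 0$)
$M{\left(y,x \right)} = -18 + x y$ ($M{\left(y,x \right)} = x y - 18 = -18 + x y$)
$s{\left(d \right)} = -36$ ($s{\left(d \right)} = 2 \left(-18 + 0 \left(-22\right)\right) = 2 \left(-18 + 0\right) = 2 \left(-18\right) = -36$)
$22694 + s{\left(\sqrt{-872 - 229} \right)} = 22694 - 36 = 22658$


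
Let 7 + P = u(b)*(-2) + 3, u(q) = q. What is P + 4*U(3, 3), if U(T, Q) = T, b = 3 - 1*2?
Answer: 6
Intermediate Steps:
b = 1 (b = 3 - 2 = 1)
P = -6 (P = -7 + (1*(-2) + 3) = -7 + (-2 + 3) = -7 + 1 = -6)
P + 4*U(3, 3) = -6 + 4*3 = -6 + 12 = 6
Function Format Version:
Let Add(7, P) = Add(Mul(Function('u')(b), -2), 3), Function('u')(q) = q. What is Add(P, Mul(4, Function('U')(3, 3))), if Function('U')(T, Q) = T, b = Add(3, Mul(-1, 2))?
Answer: 6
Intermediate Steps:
b = 1 (b = Add(3, -2) = 1)
P = -6 (P = Add(-7, Add(Mul(1, -2), 3)) = Add(-7, Add(-2, 3)) = Add(-7, 1) = -6)
Add(P, Mul(4, Function('U')(3, 3))) = Add(-6, Mul(4, 3)) = Add(-6, 12) = 6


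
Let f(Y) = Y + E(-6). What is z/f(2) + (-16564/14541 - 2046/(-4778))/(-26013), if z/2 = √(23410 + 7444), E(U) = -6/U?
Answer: 24695953/903651273837 + 2*√30854/3 ≈ 117.10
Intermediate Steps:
z = 2*√30854 (z = 2*√(23410 + 7444) = 2*√30854 ≈ 351.31)
f(Y) = 1 + Y (f(Y) = Y - 6/(-6) = Y - 6*(-⅙) = Y + 1 = 1 + Y)
z/f(2) + (-16564/14541 - 2046/(-4778))/(-26013) = (2*√30854)/(1 + 2) + (-16564/14541 - 2046/(-4778))/(-26013) = (2*√30854)/3 + (-16564*1/14541 - 2046*(-1/4778))*(-1/26013) = (2*√30854)*(⅓) + (-16564/14541 + 1023/2389)*(-1/26013) = 2*√30854/3 - 24695953/34738449*(-1/26013) = 2*√30854/3 + 24695953/903651273837 = 24695953/903651273837 + 2*√30854/3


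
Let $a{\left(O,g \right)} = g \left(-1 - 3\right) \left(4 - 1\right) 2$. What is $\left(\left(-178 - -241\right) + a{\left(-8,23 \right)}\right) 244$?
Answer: $-119316$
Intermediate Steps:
$a{\left(O,g \right)} = - 24 g$ ($a{\left(O,g \right)} = g \left(\left(-4\right) 3\right) 2 = g \left(-12\right) 2 = - 12 g 2 = - 24 g$)
$\left(\left(-178 - -241\right) + a{\left(-8,23 \right)}\right) 244 = \left(\left(-178 - -241\right) - 552\right) 244 = \left(\left(-178 + 241\right) - 552\right) 244 = \left(63 - 552\right) 244 = \left(-489\right) 244 = -119316$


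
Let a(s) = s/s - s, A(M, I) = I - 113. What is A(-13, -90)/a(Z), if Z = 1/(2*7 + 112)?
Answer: -25578/125 ≈ -204.62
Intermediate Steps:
A(M, I) = -113 + I
Z = 1/126 (Z = 1/(14 + 112) = 1/126 ≈ 0.0079365)
a(s) = 1 - s
A(-13, -90)/a(Z) = (-113 - 90)/(1 - 1*1/126) = -203/(1 - 1/126) = -203/125/126 = -203*126/125 = -25578/125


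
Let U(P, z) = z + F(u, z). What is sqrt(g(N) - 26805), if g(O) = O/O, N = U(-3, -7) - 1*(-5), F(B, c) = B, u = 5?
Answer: 2*I*sqrt(6701) ≈ 163.72*I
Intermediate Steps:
U(P, z) = 5 + z (U(P, z) = z + 5 = 5 + z)
N = 3 (N = (5 - 7) - 1*(-5) = -2 + 5 = 3)
g(O) = 1
sqrt(g(N) - 26805) = sqrt(1 - 26805) = sqrt(-26804) = 2*I*sqrt(6701)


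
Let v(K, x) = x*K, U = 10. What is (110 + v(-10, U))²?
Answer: 100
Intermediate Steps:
v(K, x) = K*x
(110 + v(-10, U))² = (110 - 10*10)² = (110 - 100)² = 10² = 100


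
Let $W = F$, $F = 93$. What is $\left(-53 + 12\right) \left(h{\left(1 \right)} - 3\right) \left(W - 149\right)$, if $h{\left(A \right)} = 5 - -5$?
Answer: $16072$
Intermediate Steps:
$h{\left(A \right)} = 10$ ($h{\left(A \right)} = 5 + 5 = 10$)
$W = 93$
$\left(-53 + 12\right) \left(h{\left(1 \right)} - 3\right) \left(W - 149\right) = \left(-53 + 12\right) \left(10 - 3\right) \left(93 - 149\right) = \left(-41\right) 7 \left(-56\right) = \left(-287\right) \left(-56\right) = 16072$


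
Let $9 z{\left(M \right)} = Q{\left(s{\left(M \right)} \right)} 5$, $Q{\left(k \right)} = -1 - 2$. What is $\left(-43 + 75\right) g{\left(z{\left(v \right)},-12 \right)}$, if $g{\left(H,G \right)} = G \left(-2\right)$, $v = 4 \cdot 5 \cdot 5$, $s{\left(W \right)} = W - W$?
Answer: $768$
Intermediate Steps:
$s{\left(W \right)} = 0$
$Q{\left(k \right)} = -3$
$v = 100$ ($v = 20 \cdot 5 = 100$)
$z{\left(M \right)} = - \frac{5}{3}$ ($z{\left(M \right)} = \frac{\left(-3\right) 5}{9} = \frac{1}{9} \left(-15\right) = - \frac{5}{3}$)
$g{\left(H,G \right)} = - 2 G$
$\left(-43 + 75\right) g{\left(z{\left(v \right)},-12 \right)} = \left(-43 + 75\right) \left(\left(-2\right) \left(-12\right)\right) = 32 \cdot 24 = 768$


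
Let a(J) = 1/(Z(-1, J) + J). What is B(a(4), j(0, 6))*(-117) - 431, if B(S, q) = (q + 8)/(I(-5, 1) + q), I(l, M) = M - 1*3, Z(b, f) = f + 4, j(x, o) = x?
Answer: 37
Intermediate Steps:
Z(b, f) = 4 + f
I(l, M) = -3 + M (I(l, M) = M - 3 = -3 + M)
a(J) = 1/(4 + 2*J) (a(J) = 1/((4 + J) + J) = 1/(4 + 2*J))
B(S, q) = (8 + q)/(-2 + q) (B(S, q) = (q + 8)/((-3 + 1) + q) = (8 + q)/(-2 + q))
B(a(4), j(0, 6))*(-117) - 431 = ((8 + 0)/(-2 + 0))*(-117) - 431 = (8/(-2))*(-117) - 431 = -½*8*(-117) - 431 = -4*(-117) - 431 = 468 - 431 = 37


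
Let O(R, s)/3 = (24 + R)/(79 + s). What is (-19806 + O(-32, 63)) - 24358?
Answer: -3135656/71 ≈ -44164.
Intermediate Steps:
O(R, s) = 3*(24 + R)/(79 + s) (O(R, s) = 3*((24 + R)/(79 + s)) = 3*(24 + R)/(79 + s))
(-19806 + O(-32, 63)) - 24358 = (-19806 + 3*(24 - 32)/(79 + 63)) - 24358 = (-19806 + 3*(-8)/142) - 24358 = (-19806 + 3*(1/142)*(-8)) - 24358 = (-19806 - 12/71) - 24358 = -1406238/71 - 24358 = -3135656/71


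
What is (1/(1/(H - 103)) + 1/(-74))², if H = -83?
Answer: 189475225/5476 ≈ 34601.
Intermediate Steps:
(1/(1/(H - 103)) + 1/(-74))² = (1/(1/(-83 - 103)) + 1/(-74))² = (1/(1/(-186)) - 1/74)² = (1/(-1/186) - 1/74)² = (-186 - 1/74)² = (-13765/74)² = 189475225/5476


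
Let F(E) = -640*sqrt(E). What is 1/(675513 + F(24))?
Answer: 225171/152102660923 + 1280*sqrt(6)/456307982769 ≈ 1.4873e-6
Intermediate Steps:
1/(675513 + F(24)) = 1/(675513 - 1280*sqrt(6))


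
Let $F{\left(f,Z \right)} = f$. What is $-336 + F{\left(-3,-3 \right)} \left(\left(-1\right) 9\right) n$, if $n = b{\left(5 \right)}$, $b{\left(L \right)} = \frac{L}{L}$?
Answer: $-309$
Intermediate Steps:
$b{\left(L \right)} = 1$
$n = 1$
$-336 + F{\left(-3,-3 \right)} \left(\left(-1\right) 9\right) n = -336 + - 3 \left(\left(-1\right) 9\right) 1 = -336 + \left(-3\right) \left(-9\right) 1 = -336 + 27 \cdot 1 = -336 + 27 = -309$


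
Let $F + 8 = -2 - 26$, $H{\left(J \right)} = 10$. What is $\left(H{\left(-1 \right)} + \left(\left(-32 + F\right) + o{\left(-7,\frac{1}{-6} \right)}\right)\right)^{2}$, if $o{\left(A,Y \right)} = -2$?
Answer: $3600$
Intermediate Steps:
$F = -36$ ($F = -8 - 28 = -36$)
$\left(H{\left(-1 \right)} + \left(\left(-32 + F\right) + o{\left(-7,\frac{1}{-6} \right)}\right)\right)^{2} = \left(10 - 70\right)^{2} = \left(-60\right)^{2} = 3600$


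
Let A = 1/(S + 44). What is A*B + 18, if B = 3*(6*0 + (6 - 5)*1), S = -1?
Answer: 777/43 ≈ 18.070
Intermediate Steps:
A = 1/43 (A = 1/(-1 + 44) = 1/43 ≈ 0.023256)
B = 3 (B = 3*(0 + 1*1) = 3*(0 + 1) = 3*1 = 3)
A*B + 18 = (1/43)*3 + 18 = 3/43 + 18 = 777/43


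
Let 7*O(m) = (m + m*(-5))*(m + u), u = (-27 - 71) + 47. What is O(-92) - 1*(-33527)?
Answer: 182065/7 ≈ 26009.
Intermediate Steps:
u = -51 (u = -98 + 47 = -51)
O(m) = -4*m*(-51 + m)/7 (O(m) = ((m + m*(-5))*(m - 51))/7 = ((m - 5*m)*(-51 + m))/7 = ((-4*m)*(-51 + m))/7 = (-4*m*(-51 + m))/7 = -4*m*(-51 + m)/7)
O(-92) - 1*(-33527) = (4/7)*(-92)*(51 - 1*(-92)) - 1*(-33527) = (4/7)*(-92)*(51 + 92) + 33527 = (4/7)*(-92)*143 + 33527 = -52624/7 + 33527 = 182065/7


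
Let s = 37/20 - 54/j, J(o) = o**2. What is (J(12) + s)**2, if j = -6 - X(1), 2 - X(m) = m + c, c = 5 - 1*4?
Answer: 9591409/400 ≈ 23979.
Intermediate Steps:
c = 1 (c = 5 - 4 = 1)
X(m) = 1 - m (X(m) = 2 - (m + 1) = 2 - (1 + m) = 2 + (-1 - m) = 1 - m)
j = -6 (j = -6 - (1 - 1*1) = -6 - (1 - 1) = -6 - 1*0 = -6 + 0 = -6)
s = 217/20 (s = 37/20 - 54/(-6) = 37*(1/20) - 54*(-1/6) = 37/20 + 9 = 217/20 ≈ 10.850)
(J(12) + s)**2 = (12**2 + 217/20)**2 = (144 + 217/20)**2 = (3097/20)**2 = 9591409/400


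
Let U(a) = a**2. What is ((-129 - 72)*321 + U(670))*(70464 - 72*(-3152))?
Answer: 114317389632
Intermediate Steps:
((-129 - 72)*321 + U(670))*(70464 - 72*(-3152)) = ((-129 - 72)*321 + 670**2)*(70464 - 72*(-3152)) = (-201*321 + 448900)*(70464 + 226944) = (-64521 + 448900)*297408 = 384379*297408 = 114317389632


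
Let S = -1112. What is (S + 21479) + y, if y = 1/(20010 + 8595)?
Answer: 582598036/28605 ≈ 20367.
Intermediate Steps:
y = 1/28605 ≈ 3.4959e-5
(S + 21479) + y = (-1112 + 21479) + 1/28605 = 20367 + 1/28605 = 582598036/28605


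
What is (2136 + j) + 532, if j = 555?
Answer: 3223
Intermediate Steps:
(2136 + j) + 532 = (2136 + 555) + 532 = 2691 + 532 = 3223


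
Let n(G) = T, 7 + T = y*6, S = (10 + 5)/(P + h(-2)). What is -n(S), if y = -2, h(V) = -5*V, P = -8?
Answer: 19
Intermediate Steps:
S = 15/2 (S = (10 + 5)/(-8 - 5*(-2)) = 15/(-8 + 10) = 15/2 ≈ 7.5000)
T = -19 (T = -7 - 2*6 = -7 - 12 = -19)
n(G) = -19
-n(S) = -1*(-19) = 19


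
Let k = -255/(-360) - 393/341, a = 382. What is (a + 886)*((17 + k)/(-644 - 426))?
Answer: -42951281/2189220 ≈ -19.619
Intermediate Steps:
k = -3635/8184 (k = -255*(-1/360) - 393*1/341 = 17/24 - 393/341 = -3635/8184 ≈ -0.44416)
(a + 886)*((17 + k)/(-644 - 426)) = (382 + 886)*((17 - 3635/8184)/(-644 - 426)) = 1268*((135493/8184)/(-1070)) = 1268*((135493/8184)*(-1/1070)) = 1268*(-135493/8756880) = -42951281/2189220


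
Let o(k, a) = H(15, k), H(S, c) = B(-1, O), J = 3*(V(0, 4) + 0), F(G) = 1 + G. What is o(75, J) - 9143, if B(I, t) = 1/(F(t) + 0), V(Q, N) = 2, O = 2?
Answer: -27428/3 ≈ -9142.7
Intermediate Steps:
J = 6 (J = 3*(2 + 0) = 3*2 = 6)
B(I, t) = 1/(1 + t) (B(I, t) = 1/((1 + t) + 0) = 1/(1 + t))
H(S, c) = 1/3 (H(S, c) = 1/(1 + 2) = 1/3)
o(k, a) = 1/3
o(75, J) - 9143 = 1/3 - 9143 = -27428/3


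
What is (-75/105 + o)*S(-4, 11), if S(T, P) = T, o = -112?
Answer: 3156/7 ≈ 450.86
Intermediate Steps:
(-75/105 + o)*S(-4, 11) = (-75/105 - 112)*(-4) = (-75*1/105 - 112)*(-4) = (-5/7 - 112)*(-4) = -789/7*(-4) = 3156/7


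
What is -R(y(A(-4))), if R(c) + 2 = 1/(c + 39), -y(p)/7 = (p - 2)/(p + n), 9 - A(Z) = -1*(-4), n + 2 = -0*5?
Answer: 63/32 ≈ 1.9688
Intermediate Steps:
n = -2 (n = -2 - 0*5 = -2 - 4*0 = -2 + 0 = -2)
A(Z) = 5 (A(Z) = 9 - (-1)*(-4) = 9 - 1*4 = 9 - 4 = 5)
y(p) = -7 (y(p) = -7*(p - 2)/(p - 2) = -7*(-2 + p)/(-2 + p) = -7*1 = -7)
R(c) = -2 + 1/(39 + c) (R(c) = -2 + 1/(c + 39) = -2 + 1/(39 + c))
-R(y(A(-4))) = -(-77 - 2*(-7))/(39 - 7) = -(-77 + 14)/32 = -(-63)/32 = -1*(-63/32) = 63/32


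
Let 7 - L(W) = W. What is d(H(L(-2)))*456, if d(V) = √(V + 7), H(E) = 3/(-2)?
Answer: 228*√22 ≈ 1069.4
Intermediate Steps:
L(W) = 7 - W
H(E) = -3/2 (H(E) = 3*(-½) = -3/2)
d(V) = √(7 + V)
d(H(L(-2)))*456 = √(7 - 3/2)*456 = √(11/2)*456 = (√22/2)*456 = 228*√22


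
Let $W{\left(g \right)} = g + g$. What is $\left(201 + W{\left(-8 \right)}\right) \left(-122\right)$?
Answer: $-22570$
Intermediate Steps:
$W{\left(g \right)} = 2 g$
$\left(201 + W{\left(-8 \right)}\right) \left(-122\right) = \left(201 + 2 \left(-8\right)\right) \left(-122\right) = \left(201 - 16\right) \left(-122\right) = 185 \left(-122\right) = -22570$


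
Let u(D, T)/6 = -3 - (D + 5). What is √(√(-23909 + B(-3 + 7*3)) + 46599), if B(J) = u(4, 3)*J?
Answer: √(46599 + 71*I*√5) ≈ 215.87 + 0.3677*I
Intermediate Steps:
u(D, T) = -48 - 6*D (u(D, T) = 6*(-3 - (D + 5)) = 6*(-3 - (5 + D)) = 6*(-3 + (-5 - D)) = 6*(-8 - D) = -48 - 6*D)
B(J) = -72*J (B(J) = (-48 - 6*4)*J = (-48 - 24)*J = -72*J)
√(√(-23909 + B(-3 + 7*3)) + 46599) = √(√(-23909 - 72*(-3 + 7*3)) + 46599) = √(√(-23909 - 72*(-3 + 21)) + 46599) = √(√(-23909 - 72*18) + 46599) = √(√(-23909 - 1296) + 46599) = √(√(-25205) + 46599) = √(71*I*√5 + 46599) = √(46599 + 71*I*√5)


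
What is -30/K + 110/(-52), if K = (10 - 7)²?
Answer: -425/78 ≈ -5.4487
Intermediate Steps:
K = 9 (K = 3² = 9)
-30/K + 110/(-52) = -30/9 + 110/(-52) = -30*⅑ + 110*(-1/52) = -10/3 - 55/26 = -425/78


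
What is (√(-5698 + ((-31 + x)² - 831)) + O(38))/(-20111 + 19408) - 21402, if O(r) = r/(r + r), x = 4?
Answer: -30091213/1406 - 10*I*√58/703 ≈ -21402.0 - 0.10833*I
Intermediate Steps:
O(r) = ½ (O(r) = r/((2*r)) = (1/(2*r))*r = ½)
(√(-5698 + ((-31 + x)² - 831)) + O(38))/(-20111 + 19408) - 21402 = (√(-5698 + ((-31 + 4)² - 831)) + ½)/(-20111 + 19408) - 21402 = (√(-5698 + ((-27)² - 831)) + ½)/(-703) - 21402 = (√(-5698 + (729 - 831)) + ½)*(-1/703) - 21402 = (√(-5698 - 102) + ½)*(-1/703) - 21402 = (√(-5800) + ½)*(-1/703) - 21402 = (10*I*√58 + ½)*(-1/703) - 21402 = (½ + 10*I*√58)*(-1/703) - 21402 = (-1/1406 - 10*I*√58/703) - 21402 = -30091213/1406 - 10*I*√58/703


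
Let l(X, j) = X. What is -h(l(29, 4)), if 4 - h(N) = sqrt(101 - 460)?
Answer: -4 + I*sqrt(359) ≈ -4.0 + 18.947*I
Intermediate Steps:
h(N) = 4 - I*sqrt(359) (h(N) = 4 - sqrt(101 - 460) = 4 - sqrt(-359) = 4 - I*sqrt(359))
-h(l(29, 4)) = -(4 - I*sqrt(359)) = -4 + I*sqrt(359)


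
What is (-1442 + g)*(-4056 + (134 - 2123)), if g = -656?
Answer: 12682410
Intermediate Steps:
(-1442 + g)*(-4056 + (134 - 2123)) = (-1442 - 656)*(-4056 + (134 - 2123)) = -2098*(-4056 - 1989) = -2098*(-6045) = 12682410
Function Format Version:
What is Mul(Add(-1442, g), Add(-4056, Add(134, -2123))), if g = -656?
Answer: 12682410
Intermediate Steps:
Mul(Add(-1442, g), Add(-4056, Add(134, -2123))) = Mul(Add(-1442, -656), Add(-4056, Add(134, -2123))) = Mul(-2098, Add(-4056, -1989)) = Mul(-2098, -6045) = 12682410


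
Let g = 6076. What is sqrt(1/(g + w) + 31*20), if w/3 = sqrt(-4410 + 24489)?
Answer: sqrt(620 + 1/(6076 + 9*sqrt(2231))) ≈ 24.900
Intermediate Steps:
w = 9*sqrt(2231) (w = 3*sqrt(-4410 + 24489) = 3*sqrt(20079) = 3*(3*sqrt(2231)) = 9*sqrt(2231) ≈ 425.10)
sqrt(1/(g + w) + 31*20) = sqrt(1/(6076 + 9*sqrt(2231)) + 31*20) = sqrt(1/(6076 + 9*sqrt(2231)) + 620) = sqrt(620 + 1/(6076 + 9*sqrt(2231)))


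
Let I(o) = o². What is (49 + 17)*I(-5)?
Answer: 1650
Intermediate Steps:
(49 + 17)*I(-5) = (49 + 17)*(-5)² = 66*25 = 1650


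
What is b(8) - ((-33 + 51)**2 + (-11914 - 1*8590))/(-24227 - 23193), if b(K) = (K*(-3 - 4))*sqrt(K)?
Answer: -1009/2371 - 112*sqrt(2) ≈ -158.82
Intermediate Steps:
b(K) = -7*K**(3/2) (b(K) = (K*(-7))*sqrt(K) = (-7*K)*sqrt(K) = -7*K**(3/2))
b(8) - ((-33 + 51)**2 + (-11914 - 1*8590))/(-24227 - 23193) = -112*sqrt(2) - ((-33 + 51)**2 + (-11914 - 1*8590))/(-24227 - 23193) = -112*sqrt(2) - (18**2 + (-11914 - 8590))/(-47420) = -112*sqrt(2) - (324 - 20504)*(-1)/47420 = -112*sqrt(2) - (-20180)*(-1)/47420 = -112*sqrt(2) - 1*1009/2371 = -112*sqrt(2) - 1009/2371 = -1009/2371 - 112*sqrt(2)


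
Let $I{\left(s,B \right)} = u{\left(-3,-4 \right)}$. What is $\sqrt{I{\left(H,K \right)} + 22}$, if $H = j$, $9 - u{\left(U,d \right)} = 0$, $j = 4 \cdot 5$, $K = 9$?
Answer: $\sqrt{31} \approx 5.5678$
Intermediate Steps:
$j = 20$
$u{\left(U,d \right)} = 9$ ($u{\left(U,d \right)} = 9 - 0 = 9 + 0 = 9$)
$H = 20$
$I{\left(s,B \right)} = 9$
$\sqrt{I{\left(H,K \right)} + 22} = \sqrt{9 + 22} = \sqrt{31}$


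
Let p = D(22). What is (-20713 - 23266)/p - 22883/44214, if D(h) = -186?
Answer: 53895313/228439 ≈ 235.93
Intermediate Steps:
p = -186
(-20713 - 23266)/p - 22883/44214 = (-20713 - 23266)/(-186) - 22883/44214 = -43979*(-1/186) - 22883*1/44214 = 43979/186 - 22883/44214 = 53895313/228439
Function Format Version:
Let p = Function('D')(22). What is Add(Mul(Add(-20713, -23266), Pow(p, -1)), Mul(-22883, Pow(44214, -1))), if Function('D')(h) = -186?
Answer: Rational(53895313, 228439) ≈ 235.93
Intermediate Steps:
p = -186
Add(Mul(Add(-20713, -23266), Pow(p, -1)), Mul(-22883, Pow(44214, -1))) = Add(Mul(Add(-20713, -23266), Pow(-186, -1)), Mul(-22883, Pow(44214, -1))) = Add(Mul(-43979, Rational(-1, 186)), Mul(-22883, Rational(1, 44214))) = Add(Rational(43979, 186), Rational(-22883, 44214)) = Rational(53895313, 228439)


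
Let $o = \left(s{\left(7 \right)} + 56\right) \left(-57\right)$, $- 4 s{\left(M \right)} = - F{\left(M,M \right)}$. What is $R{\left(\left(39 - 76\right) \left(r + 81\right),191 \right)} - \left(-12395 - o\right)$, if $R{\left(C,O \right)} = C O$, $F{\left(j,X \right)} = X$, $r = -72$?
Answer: $- \frac{217999}{4} \approx -54500.0$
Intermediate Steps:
$s{\left(M \right)} = \frac{M}{4}$ ($s{\left(M \right)} = - \frac{\left(-1\right) M}{4} = \frac{M}{4}$)
$o = - \frac{13167}{4}$ ($o = \left(\frac{1}{4} \cdot 7 + 56\right) \left(-57\right) = \left(\frac{7}{4} + 56\right) \left(-57\right) = \frac{231}{4} \left(-57\right) = - \frac{13167}{4} \approx -3291.8$)
$R{\left(\left(39 - 76\right) \left(r + 81\right),191 \right)} - \left(-12395 - o\right) = \left(39 - 76\right) \left(-72 + 81\right) 191 - \left(-12395 - - \frac{13167}{4}\right) = \left(-37\right) 9 \cdot 191 - \left(-12395 + \frac{13167}{4}\right) = \left(-333\right) 191 - - \frac{36413}{4} = -63603 + \frac{36413}{4} = - \frac{217999}{4}$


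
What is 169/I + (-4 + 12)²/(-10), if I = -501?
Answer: -16877/2505 ≈ -6.7373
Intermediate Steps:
169/I + (-4 + 12)²/(-10) = 169/(-501) + (-4 + 12)²/(-10) = 169*(-1/501) + 8²*(-⅒) = -169/501 + 64*(-⅒) = -169/501 - 32/5 = -16877/2505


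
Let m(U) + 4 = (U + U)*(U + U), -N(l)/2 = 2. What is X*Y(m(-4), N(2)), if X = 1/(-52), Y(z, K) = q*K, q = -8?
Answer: -8/13 ≈ -0.61539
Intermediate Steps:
N(l) = -4 (N(l) = -2*2 = -4)
m(U) = -4 + 4*U² (m(U) = -4 + (U + U)*(U + U) = -4 + (2*U)*(2*U) = -4 + 4*U²)
Y(z, K) = -8*K
X = -1/52 ≈ -0.019231
X*Y(m(-4), N(2)) = -(-2)*(-4)/13 = -1/52*32 = -8/13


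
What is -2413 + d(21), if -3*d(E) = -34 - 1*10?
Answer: -7195/3 ≈ -2398.3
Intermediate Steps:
d(E) = 44/3 (d(E) = -(-34 - 1*10)/3 = -(-34 - 10)/3 = -⅓*(-44) = 44/3)
-2413 + d(21) = -2413 + 44/3 = -7195/3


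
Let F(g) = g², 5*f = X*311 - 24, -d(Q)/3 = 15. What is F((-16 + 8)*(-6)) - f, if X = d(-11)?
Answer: 25539/5 ≈ 5107.8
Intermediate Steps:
d(Q) = -45 (d(Q) = -3*15 = -45)
X = -45
f = -14019/5 (f = (-45*311 - 24)/5 = (-13995 - 24)/5 = (⅕)*(-14019) = -14019/5 ≈ -2803.8)
F((-16 + 8)*(-6)) - f = ((-16 + 8)*(-6))² - 1*(-14019/5) = (-8*(-6))² + 14019/5 = 48² + 14019/5 = 2304 + 14019/5 = 25539/5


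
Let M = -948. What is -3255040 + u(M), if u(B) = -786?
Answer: -3255826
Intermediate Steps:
-3255040 + u(M) = -3255040 - 786 = -3255826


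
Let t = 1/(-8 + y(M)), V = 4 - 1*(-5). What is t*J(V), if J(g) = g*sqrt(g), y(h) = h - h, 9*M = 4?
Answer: -27/8 ≈ -3.3750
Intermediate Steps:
M = 4/9 (M = (1/9)*4 = 4/9 ≈ 0.44444)
y(h) = 0
V = 9 (V = 4 + 5 = 9)
t = -1/8 (t = 1/(-8 + 0) = 1/(-8) = -1/8 ≈ -0.12500)
J(g) = g**(3/2)
t*J(V) = -9**(3/2)/8 = -1/8*27 = -27/8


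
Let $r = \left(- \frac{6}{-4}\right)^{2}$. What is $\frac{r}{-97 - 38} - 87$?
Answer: $- \frac{5221}{60} \approx -87.017$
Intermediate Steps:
$r = \frac{9}{4}$ ($r = \left(\left(-6\right) \left(- \frac{1}{4}\right)\right)^{2} = \left(\frac{3}{2}\right)^{2} = \frac{9}{4} \approx 2.25$)
$\frac{r}{-97 - 38} - 87 = \frac{1}{-97 - 38} \cdot \frac{9}{4} - 87 = \frac{1}{-135} \cdot \frac{9}{4} - 87 = \left(- \frac{1}{135}\right) \frac{9}{4} - 87 = - \frac{1}{60} - 87 = - \frac{5221}{60}$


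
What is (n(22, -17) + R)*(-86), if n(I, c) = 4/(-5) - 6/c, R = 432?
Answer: -3154652/85 ≈ -37114.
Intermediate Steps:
n(I, c) = -⅘ - 6/c (n(I, c) = 4*(-⅕) - 6/c = -⅘ - 6/c)
(n(22, -17) + R)*(-86) = ((-⅘ - 6/(-17)) + 432)*(-86) = ((-⅘ - 6*(-1/17)) + 432)*(-86) = ((-⅘ + 6/17) + 432)*(-86) = (-38/85 + 432)*(-86) = (36682/85)*(-86) = -3154652/85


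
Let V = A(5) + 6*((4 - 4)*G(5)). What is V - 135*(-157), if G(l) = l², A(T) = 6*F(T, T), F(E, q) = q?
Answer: 21225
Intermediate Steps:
A(T) = 6*T
V = 30 (V = 6*5 + 6*((4 - 4)*5²) = 30 + 6*(0*25) = 30 + 6*0 = 30 + 0 = 30)
V - 135*(-157) = 30 - 135*(-157) = 30 + 21195 = 21225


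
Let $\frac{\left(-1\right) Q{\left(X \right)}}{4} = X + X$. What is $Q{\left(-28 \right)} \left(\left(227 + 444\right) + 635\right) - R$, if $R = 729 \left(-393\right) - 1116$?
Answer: $580157$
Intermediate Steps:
$Q{\left(X \right)} = - 8 X$ ($Q{\left(X \right)} = - 4 \left(X + X\right) = - 4 \cdot 2 X = - 8 X$)
$R = -287613$ ($R = -286497 - 1116 = -287613$)
$Q{\left(-28 \right)} \left(\left(227 + 444\right) + 635\right) - R = \left(-8\right) \left(-28\right) \left(\left(227 + 444\right) + 635\right) - -287613 = 224 \left(671 + 635\right) + 287613 = 224 \cdot 1306 + 287613 = 292544 + 287613 = 580157$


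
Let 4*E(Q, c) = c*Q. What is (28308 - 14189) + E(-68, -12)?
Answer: 14323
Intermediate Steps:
E(Q, c) = Q*c/4 (E(Q, c) = (c*Q)/4 = (Q*c)/4 = Q*c/4)
(28308 - 14189) + E(-68, -12) = (28308 - 14189) + (¼)*(-68)*(-12) = 14119 + 204 = 14323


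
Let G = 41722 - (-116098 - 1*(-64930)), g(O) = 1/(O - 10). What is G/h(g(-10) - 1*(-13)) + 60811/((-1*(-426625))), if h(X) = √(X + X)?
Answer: 60811/426625 + 13270*√2590/37 ≈ 18253.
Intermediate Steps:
g(O) = 1/(-10 + O)
h(X) = √2*√X (h(X) = √(2*X) = √2*√X)
G = 92890 (G = 41722 - (-116098 + 64930) = 41722 - 1*(-51168) = 41722 + 51168 = 92890)
G/h(g(-10) - 1*(-13)) + 60811/((-1*(-426625))) = 92890/((√2*√(1/(-10 - 10) - 1*(-13)))) + 60811/((-1*(-426625))) = 92890/((√2*√(1/(-20) + 13))) + 60811/426625 = 92890/((√2*√(-1/20 + 13))) + 60811*(1/426625) = 92890/((√2*√(259/20))) + 60811/426625 = 92890/((√2*(√1295/10))) + 60811/426625 = 92890/((√2590/10)) + 60811/426625 = 92890*(√2590/259) + 60811/426625 = 13270*√2590/37 + 60811/426625 = 60811/426625 + 13270*√2590/37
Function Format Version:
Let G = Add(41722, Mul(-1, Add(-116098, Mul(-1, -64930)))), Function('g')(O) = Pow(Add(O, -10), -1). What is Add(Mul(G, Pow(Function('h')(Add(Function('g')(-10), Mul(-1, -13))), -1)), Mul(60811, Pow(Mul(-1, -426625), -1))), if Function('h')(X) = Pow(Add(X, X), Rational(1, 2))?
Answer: Add(Rational(60811, 426625), Mul(Rational(13270, 37), Pow(2590, Rational(1, 2)))) ≈ 18253.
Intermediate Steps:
Function('g')(O) = Pow(Add(-10, O), -1)
Function('h')(X) = Mul(Pow(2, Rational(1, 2)), Pow(X, Rational(1, 2))) (Function('h')(X) = Pow(Mul(2, X), Rational(1, 2)) = Mul(Pow(2, Rational(1, 2)), Pow(X, Rational(1, 2))))
G = 92890 (G = Add(41722, Mul(-1, Add(-116098, 64930))) = Add(41722, Mul(-1, -51168)) = Add(41722, 51168) = 92890)
Add(Mul(G, Pow(Function('h')(Add(Function('g')(-10), Mul(-1, -13))), -1)), Mul(60811, Pow(Mul(-1, -426625), -1))) = Add(Mul(92890, Pow(Mul(Pow(2, Rational(1, 2)), Pow(Add(Pow(Add(-10, -10), -1), Mul(-1, -13)), Rational(1, 2))), -1)), Mul(60811, Pow(Mul(-1, -426625), -1))) = Add(Mul(92890, Pow(Mul(Pow(2, Rational(1, 2)), Pow(Add(Pow(-20, -1), 13), Rational(1, 2))), -1)), Mul(60811, Pow(426625, -1))) = Add(Mul(92890, Pow(Mul(Pow(2, Rational(1, 2)), Pow(Add(Rational(-1, 20), 13), Rational(1, 2))), -1)), Mul(60811, Rational(1, 426625))) = Add(Mul(92890, Pow(Mul(Pow(2, Rational(1, 2)), Pow(Rational(259, 20), Rational(1, 2))), -1)), Rational(60811, 426625)) = Add(Mul(92890, Pow(Mul(Pow(2, Rational(1, 2)), Mul(Rational(1, 10), Pow(1295, Rational(1, 2)))), -1)), Rational(60811, 426625)) = Add(Mul(92890, Pow(Mul(Rational(1, 10), Pow(2590, Rational(1, 2))), -1)), Rational(60811, 426625)) = Add(Mul(92890, Mul(Rational(1, 259), Pow(2590, Rational(1, 2)))), Rational(60811, 426625)) = Add(Mul(Rational(13270, 37), Pow(2590, Rational(1, 2))), Rational(60811, 426625)) = Add(Rational(60811, 426625), Mul(Rational(13270, 37), Pow(2590, Rational(1, 2))))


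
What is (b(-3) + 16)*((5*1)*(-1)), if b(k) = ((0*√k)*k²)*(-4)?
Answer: -80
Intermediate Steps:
b(k) = 0 (b(k) = (0*k²)*(-4) = 0*(-4) = 0)
(b(-3) + 16)*((5*1)*(-1)) = (0 + 16)*((5*1)*(-1)) = 16*(5*(-1)) = 16*(-5) = -80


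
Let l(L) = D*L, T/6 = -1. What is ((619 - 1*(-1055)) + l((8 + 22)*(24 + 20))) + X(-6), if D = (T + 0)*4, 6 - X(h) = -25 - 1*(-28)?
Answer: -30003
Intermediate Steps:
T = -6 (T = 6*(-1) = -6)
X(h) = 3 (X(h) = 6 - (-25 - 1*(-28)) = 6 - (-25 + 28) = 6 - 1*3 = 6 - 3 = 3)
D = -24 (D = (-6 + 0)*4 = -6*4 = -24)
l(L) = -24*L
((619 - 1*(-1055)) + l((8 + 22)*(24 + 20))) + X(-6) = ((619 - 1*(-1055)) - 24*(8 + 22)*(24 + 20)) + 3 = ((619 + 1055) - 720*44) + 3 = (1674 - 24*1320) + 3 = (1674 - 31680) + 3 = -30006 + 3 = -30003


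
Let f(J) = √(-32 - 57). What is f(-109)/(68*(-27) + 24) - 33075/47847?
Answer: -11025/15949 - I*√89/1812 ≈ -0.69127 - 0.0052064*I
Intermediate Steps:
f(J) = I*√89 (f(J) = √(-89) = I*√89)
f(-109)/(68*(-27) + 24) - 33075/47847 = (I*√89)/(68*(-27) + 24) - 33075/47847 = (I*√89)/(-1836 + 24) - 33075*1/47847 = (I*√89)/(-1812) - 11025/15949 = (I*√89)*(-1/1812) - 11025/15949 = -I*√89/1812 - 11025/15949 = -11025/15949 - I*√89/1812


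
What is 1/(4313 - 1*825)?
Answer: 1/3488 ≈ 0.00028670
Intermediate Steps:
1/(4313 - 1*825) = 1/(4313 - 825) = 1/3488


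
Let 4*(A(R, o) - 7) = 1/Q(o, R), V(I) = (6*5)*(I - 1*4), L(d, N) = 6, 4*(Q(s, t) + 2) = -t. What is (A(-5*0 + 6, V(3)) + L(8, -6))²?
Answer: 32761/196 ≈ 167.15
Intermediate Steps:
Q(s, t) = -2 - t/4 (Q(s, t) = -2 + (-t)/4 = -2 - t/4)
V(I) = -120 + 30*I (V(I) = 30*(I - 4) = 30*(-4 + I) = -120 + 30*I)
A(R, o) = 7 + 1/(4*(-2 - R/4))
(A(-5*0 + 6, V(3)) + L(8, -6))² = ((55 + 7*(-5*0 + 6))/(8 + (-5*0 + 6)) + 6)² = ((55 + 7*(0 + 6))/(8 + (0 + 6)) + 6)² = ((55 + 7*6)/(8 + 6) + 6)² = ((55 + 42)/14 + 6)² = ((1/14)*97 + 6)² = (97/14 + 6)² = (181/14)² = 32761/196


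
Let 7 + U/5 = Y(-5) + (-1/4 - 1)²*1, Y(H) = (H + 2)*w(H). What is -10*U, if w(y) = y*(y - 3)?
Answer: 50175/8 ≈ 6271.9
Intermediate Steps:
w(y) = y*(-3 + y)
Y(H) = H*(-3 + H)*(2 + H) (Y(H) = (H + 2)*(H*(-3 + H)) = (2 + H)*(H*(-3 + H)) = H*(-3 + H)*(2 + H))
U = -10035/16 (U = -35 + 5*(-5*(-3 - 5)*(2 - 5) + (-1/4 - 1)²*1) = -35 + 5*(-5*(-8)*(-3) + (-1*¼ - 1)²*1) = -35 + 5*(-120 + (-¼ - 1)²*1) = -35 + 5*(-120 + (-5/4)²*1) = -35 + 5*(-120 + (25/16)*1) = -35 + 5*(-120 + 25/16) = -35 + 5*(-1895/16) = -35 - 9475/16 = -10035/16 ≈ -627.19)
-10*U = -10*(-10035/16) = 50175/8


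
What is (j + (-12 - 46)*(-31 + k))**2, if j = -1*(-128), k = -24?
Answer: 11009124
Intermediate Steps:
j = 128
(j + (-12 - 46)*(-31 + k))**2 = (128 + (-12 - 46)*(-31 - 24))**2 = (128 - 58*(-55))**2 = (128 + 3190)**2 = 3318**2 = 11009124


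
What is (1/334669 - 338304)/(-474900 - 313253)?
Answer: 113219861375/263770376357 ≈ 0.42924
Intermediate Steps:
(1/334669 - 338304)/(-474900 - 313253) = (1/334669 - 338304)/(-788153) = -113219861375/334669*(-1/788153) = 113219861375/263770376357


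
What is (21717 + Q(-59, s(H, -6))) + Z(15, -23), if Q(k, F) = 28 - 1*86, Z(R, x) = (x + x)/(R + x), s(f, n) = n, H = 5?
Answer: 86659/4 ≈ 21665.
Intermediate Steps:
Z(R, x) = 2*x/(R + x) (Z(R, x) = (2*x)/(R + x) = 2*x/(R + x))
Q(k, F) = -58 (Q(k, F) = 28 - 86 = -58)
(21717 + Q(-59, s(H, -6))) + Z(15, -23) = (21717 - 58) + 2*(-23)/(15 - 23) = 21659 + 2*(-23)/(-8) = 21659 + 2*(-23)*(-⅛) = 21659 + 23/4 = 86659/4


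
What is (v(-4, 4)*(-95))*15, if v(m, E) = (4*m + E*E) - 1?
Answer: 1425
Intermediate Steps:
v(m, E) = -1 + E² + 4*m (v(m, E) = (4*m + E²) - 1 = (E² + 4*m) - 1 = -1 + E² + 4*m)
(v(-4, 4)*(-95))*15 = ((-1 + 4² + 4*(-4))*(-95))*15 = ((-1 + 16 - 16)*(-95))*15 = -1*(-95)*15 = 95*15 = 1425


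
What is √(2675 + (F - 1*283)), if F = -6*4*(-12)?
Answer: 2*√670 ≈ 51.769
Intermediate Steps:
F = 288 (F = -24*(-12) = 288)
√(2675 + (F - 1*283)) = √(2675 + (288 - 1*283)) = √(2675 + (288 - 283)) = √(2675 + 5) = √2680 = 2*√670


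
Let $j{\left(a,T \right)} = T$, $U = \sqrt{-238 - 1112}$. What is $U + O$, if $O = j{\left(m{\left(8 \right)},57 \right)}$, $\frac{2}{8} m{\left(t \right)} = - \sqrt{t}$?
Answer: $57 + 15 i \sqrt{6} \approx 57.0 + 36.742 i$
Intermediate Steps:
$U = 15 i \sqrt{6}$ ($U = \sqrt{-1350} = 15 i \sqrt{6} \approx 36.742 i$)
$m{\left(t \right)} = - 4 \sqrt{t}$ ($m{\left(t \right)} = 4 \left(- \sqrt{t}\right) = - 4 \sqrt{t}$)
$O = 57$
$U + O = 15 i \sqrt{6} + 57 = 57 + 15 i \sqrt{6}$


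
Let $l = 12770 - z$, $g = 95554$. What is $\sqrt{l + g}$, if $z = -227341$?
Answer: $\sqrt{335665} \approx 579.37$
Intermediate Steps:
$l = 240111$ ($l = 12770 - -227341 = 12770 + 227341 = 240111$)
$\sqrt{l + g} = \sqrt{240111 + 95554} = \sqrt{335665}$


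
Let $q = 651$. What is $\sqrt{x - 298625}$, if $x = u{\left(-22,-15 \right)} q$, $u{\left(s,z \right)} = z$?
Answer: $i \sqrt{308390} \approx 555.33 i$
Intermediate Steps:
$x = -9765$ ($x = \left(-15\right) 651 = -9765$)
$\sqrt{x - 298625} = \sqrt{-9765 - 298625} = \sqrt{-308390} = i \sqrt{308390}$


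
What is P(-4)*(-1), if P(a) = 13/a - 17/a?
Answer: -1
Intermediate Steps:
P(a) = -4/a
P(-4)*(-1) = -4/(-4)*(-1) = -4*(-¼)*(-1) = 1*(-1) = -1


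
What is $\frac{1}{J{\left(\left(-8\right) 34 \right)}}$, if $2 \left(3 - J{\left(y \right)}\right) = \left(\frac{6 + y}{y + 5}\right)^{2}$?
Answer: $\frac{71289}{178489} \approx 0.3994$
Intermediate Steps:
$J{\left(y \right)} = 3 - \frac{\left(6 + y\right)^{2}}{2 \left(5 + y\right)^{2}}$ ($J{\left(y \right)} = 3 - \frac{\left(\frac{6 + y}{y + 5}\right)^{2}}{2} = 3 - \frac{\left(\frac{6 + y}{5 + y}\right)^{2}}{2} = 3 - \frac{\frac{1}{\left(5 + y\right)^{2}} \left(6 + y\right)^{2}}{2} = 3 - \frac{\left(6 + y\right)^{2}}{2 \left(5 + y\right)^{2}}$)
$\frac{1}{J{\left(\left(-8\right) 34 \right)}} = \frac{1}{3 - \frac{\left(6 - 272\right)^{2}}{2 \left(5 - 272\right)^{2}}} = \frac{1}{3 - \frac{\left(-266\right)^{2}}{2 \cdot 71289}} = \frac{1}{3 - \frac{1}{142578} \cdot 70756} = \frac{1}{3 - \frac{35378}{71289}} = \frac{1}{\frac{178489}{71289}} = \frac{71289}{178489}$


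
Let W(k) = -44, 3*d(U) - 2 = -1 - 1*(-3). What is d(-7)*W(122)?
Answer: -176/3 ≈ -58.667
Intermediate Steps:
d(U) = 4/3 (d(U) = ⅔ + (-1 - 1*(-3))/3 = ⅔ + (-1 + 3)/3 = ⅔ + (⅓)*2 = ⅔ + ⅔ = 4/3)
d(-7)*W(122) = (4/3)*(-44) = -176/3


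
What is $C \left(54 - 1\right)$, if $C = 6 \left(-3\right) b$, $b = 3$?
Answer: $-2862$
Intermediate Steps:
$C = -54$ ($C = 6 \left(-3\right) 3 = \left(-18\right) 3 = -54$)
$C \left(54 - 1\right) = - 54 \left(54 - 1\right) = \left(-54\right) 53 = -2862$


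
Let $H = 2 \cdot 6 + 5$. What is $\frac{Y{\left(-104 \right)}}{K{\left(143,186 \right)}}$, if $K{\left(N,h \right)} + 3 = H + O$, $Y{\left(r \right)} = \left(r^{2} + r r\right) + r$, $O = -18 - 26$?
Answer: $- \frac{3588}{5} \approx -717.6$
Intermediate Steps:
$O = -44$ ($O = -18 - 26 = -44$)
$H = 17$ ($H = 12 + 5 = 17$)
$Y{\left(r \right)} = r + 2 r^{2}$ ($Y{\left(r \right)} = \left(r^{2} + r^{2}\right) + r = 2 r^{2} + r = r + 2 r^{2}$)
$K{\left(N,h \right)} = -30$ ($K{\left(N,h \right)} = -3 + \left(17 - 44\right) = -3 - 27 = -30$)
$\frac{Y{\left(-104 \right)}}{K{\left(143,186 \right)}} = \frac{\left(-104\right) \left(1 + 2 \left(-104\right)\right)}{-30} = - 104 \left(1 - 208\right) \left(- \frac{1}{30}\right) = \left(-104\right) \left(-207\right) \left(- \frac{1}{30}\right) = 21528 \left(- \frac{1}{30}\right) = - \frac{3588}{5}$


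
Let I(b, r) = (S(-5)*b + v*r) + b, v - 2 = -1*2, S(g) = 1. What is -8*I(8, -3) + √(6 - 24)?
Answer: -128 + 3*I*√2 ≈ -128.0 + 4.2426*I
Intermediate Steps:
v = 0 (v = 2 - 1*2 = 2 - 2 = 0)
I(b, r) = 2*b (I(b, r) = (1*b + 0*r) + b = (b + 0) + b = b + b = 2*b)
-8*I(8, -3) + √(6 - 24) = -16*8 + √(6 - 24) = -8*16 + √(-18) = -128 + 3*I*√2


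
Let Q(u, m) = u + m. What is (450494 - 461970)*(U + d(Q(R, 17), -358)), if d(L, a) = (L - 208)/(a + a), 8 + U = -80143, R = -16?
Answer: 164645910921/179 ≈ 9.1981e+8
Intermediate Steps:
Q(u, m) = m + u
U = -80151 (U = -8 - 80143 = -80151)
d(L, a) = (-208 + L)/(2*a) (d(L, a) = (-208 + L)/((2*a)) = (-208 + L)*(1/(2*a)) = (-208 + L)/(2*a))
(450494 - 461970)*(U + d(Q(R, 17), -358)) = (450494 - 461970)*(-80151 + (½)*(-208 + (17 - 16))/(-358)) = -11476*(-80151 + (½)*(-1/358)*(-208 + 1)) = -11476*(-80151 + (½)*(-1/358)*(-207)) = -11476*(-80151 + 207/716) = -11476*(-57387909/716) = 164645910921/179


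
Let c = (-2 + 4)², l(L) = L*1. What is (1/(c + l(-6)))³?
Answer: -⅛ ≈ -0.12500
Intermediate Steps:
l(L) = L
c = 4 (c = 2² = 4)
(1/(c + l(-6)))³ = (1/(4 - 6))³ = (1/(-2))³ = (-½)³ = -⅛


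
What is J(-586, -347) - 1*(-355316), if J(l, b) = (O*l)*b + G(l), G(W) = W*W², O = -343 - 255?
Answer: -322473256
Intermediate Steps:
O = -598
G(W) = W³
J(l, b) = l³ - 598*b*l (J(l, b) = (-598*l)*b + l³ = -598*b*l + l³ = l³ - 598*b*l)
J(-586, -347) - 1*(-355316) = -586*((-586)² - 598*(-347)) - 1*(-355316) = -586*(343396 + 207506) + 355316 = -586*550902 + 355316 = -322828572 + 355316 = -322473256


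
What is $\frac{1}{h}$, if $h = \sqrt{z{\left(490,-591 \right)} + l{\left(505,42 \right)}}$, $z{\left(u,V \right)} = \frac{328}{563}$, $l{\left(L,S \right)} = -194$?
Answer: $- \frac{i \sqrt{61307322}}{108894} \approx - 0.071904 i$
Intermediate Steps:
$z{\left(u,V \right)} = \frac{328}{563}$ ($z{\left(u,V \right)} = 328 \cdot \frac{1}{563} = \frac{328}{563}$)
$h = \frac{i \sqrt{61307322}}{563}$ ($h = \sqrt{\frac{328}{563} - 194} = \sqrt{- \frac{108894}{563}} = \frac{i \sqrt{61307322}}{563} \approx 13.907 i$)
$\frac{1}{h} = \frac{1}{\frac{1}{563} i \sqrt{61307322}} = - \frac{i \sqrt{61307322}}{108894}$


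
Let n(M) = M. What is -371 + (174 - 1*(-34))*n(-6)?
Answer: -1619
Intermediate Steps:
-371 + (174 - 1*(-34))*n(-6) = -371 + (174 - 1*(-34))*(-6) = -371 + (174 + 34)*(-6) = -371 + 208*(-6) = -371 - 1248 = -1619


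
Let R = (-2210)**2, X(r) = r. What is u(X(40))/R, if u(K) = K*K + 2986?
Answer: 2293/2442050 ≈ 0.00093897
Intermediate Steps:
u(K) = 2986 + K**2 (u(K) = K**2 + 2986 = 2986 + K**2)
R = 4884100
u(X(40))/R = (2986 + 40**2)/4884100 = (2986 + 1600)*(1/4884100) = 4586*(1/4884100) = 2293/2442050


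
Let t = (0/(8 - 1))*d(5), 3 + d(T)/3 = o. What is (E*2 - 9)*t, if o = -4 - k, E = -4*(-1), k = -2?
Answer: 0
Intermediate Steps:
E = 4
o = -2 (o = -4 - 1*(-2) = -4 + 2 = -2)
d(T) = -15 (d(T) = -9 + 3*(-2) = -9 - 6 = -15)
t = 0 (t = (0/(8 - 1))*(-15) = (0/7)*(-15) = ((⅐)*0)*(-15) = 0*(-15) = 0)
(E*2 - 9)*t = (4*2 - 9)*0 = (8 - 9)*0 = -1*0 = 0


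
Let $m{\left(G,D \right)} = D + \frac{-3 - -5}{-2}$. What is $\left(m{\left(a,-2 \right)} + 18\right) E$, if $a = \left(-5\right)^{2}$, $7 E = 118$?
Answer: $\frac{1770}{7} \approx 252.86$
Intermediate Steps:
$E = \frac{118}{7}$ ($E = \frac{1}{7} \cdot 118 = \frac{118}{7} \approx 16.857$)
$a = 25$
$m{\left(G,D \right)} = -1 + D$ ($m{\left(G,D \right)} = D + \left(-3 + 5\right) \left(- \frac{1}{2}\right) = D + 2 \left(- \frac{1}{2}\right) = D - 1 = -1 + D$)
$\left(m{\left(a,-2 \right)} + 18\right) E = \left(\left(-1 - 2\right) + 18\right) \frac{118}{7} = \left(-3 + 18\right) \frac{118}{7} = 15 \cdot \frac{118}{7} = \frac{1770}{7}$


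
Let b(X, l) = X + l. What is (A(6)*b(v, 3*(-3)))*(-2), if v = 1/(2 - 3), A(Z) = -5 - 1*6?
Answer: -220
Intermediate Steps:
A(Z) = -11 (A(Z) = -5 - 6 = -11)
v = -1 (v = 1/(-1) = -1)
(A(6)*b(v, 3*(-3)))*(-2) = -11*(-1 + 3*(-3))*(-2) = -11*(-1 - 9)*(-2) = -11*(-10)*(-2) = 110*(-2) = -220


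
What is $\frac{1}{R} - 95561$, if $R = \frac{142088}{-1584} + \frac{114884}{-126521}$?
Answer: $- \frac{216912650119951}{2269886513} \approx -95561.0$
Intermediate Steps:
$R = - \frac{2269886513}{25051158}$ ($R = 142088 \left(- \frac{1}{1584}\right) + 114884 \left(- \frac{1}{126521}\right) = - \frac{17761}{198} - \frac{114884}{126521} = - \frac{2269886513}{25051158} \approx -90.61$)
$\frac{1}{R} - 95561 = \frac{1}{- \frac{2269886513}{25051158}} - 95561 = - \frac{25051158}{2269886513} - 95561 = - \frac{216912650119951}{2269886513}$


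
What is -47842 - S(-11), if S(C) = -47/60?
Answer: -2870473/60 ≈ -47841.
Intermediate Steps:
S(C) = -47/60 (S(C) = -47*1/60 = -47/60)
-47842 - S(-11) = -47842 - 1*(-47/60) = -47842 + 47/60 = -2870473/60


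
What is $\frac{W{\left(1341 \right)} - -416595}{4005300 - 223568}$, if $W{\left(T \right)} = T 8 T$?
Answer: $\frac{14802843}{3781732} \approx 3.9143$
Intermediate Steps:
$W{\left(T \right)} = 8 T^{2}$ ($W{\left(T \right)} = 8 T T = 8 T^{2}$)
$\frac{W{\left(1341 \right)} - -416595}{4005300 - 223568} = \frac{8 \cdot 1341^{2} - -416595}{4005300 - 223568} = \frac{8 \cdot 1798281 + 416595}{3781732} = \left(14386248 + 416595\right) \frac{1}{3781732} = 14802843 \cdot \frac{1}{3781732} = \frac{14802843}{3781732}$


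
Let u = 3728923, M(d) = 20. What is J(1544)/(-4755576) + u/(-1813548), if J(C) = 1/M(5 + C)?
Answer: -895614990673/435579057760 ≈ -2.0561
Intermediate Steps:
J(C) = 1/20
J(1544)/(-4755576) + u/(-1813548) = (1/20)/(-4755576) + 3728923/(-1813548) = (1/20)*(-1/4755576) + 3728923*(-1/1813548) = -1/95111520 - 338993/164868 = -895614990673/435579057760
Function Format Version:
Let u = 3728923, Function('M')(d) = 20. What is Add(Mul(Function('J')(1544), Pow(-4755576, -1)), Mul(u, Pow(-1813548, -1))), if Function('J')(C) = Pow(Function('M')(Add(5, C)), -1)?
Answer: Rational(-895614990673, 435579057760) ≈ -2.0561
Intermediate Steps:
Function('J')(C) = Rational(1, 20) (Function('J')(C) = Pow(20, -1) = Rational(1, 20))
Add(Mul(Function('J')(1544), Pow(-4755576, -1)), Mul(u, Pow(-1813548, -1))) = Add(Mul(Rational(1, 20), Pow(-4755576, -1)), Mul(3728923, Pow(-1813548, -1))) = Add(Mul(Rational(1, 20), Rational(-1, 4755576)), Mul(3728923, Rational(-1, 1813548))) = Add(Rational(-1, 95111520), Rational(-338993, 164868)) = Rational(-895614990673, 435579057760)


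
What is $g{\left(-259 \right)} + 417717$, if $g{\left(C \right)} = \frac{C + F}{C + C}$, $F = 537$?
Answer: $\frac{108188564}{259} \approx 4.1772 \cdot 10^{5}$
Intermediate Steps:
$g{\left(C \right)} = \frac{537 + C}{2 C}$ ($g{\left(C \right)} = \frac{C + 537}{C + C} = \frac{537 + C}{2 C}$)
$g{\left(-259 \right)} + 417717 = \frac{537 - 259}{2 \left(-259\right)} + 417717 = \frac{1}{2} \left(- \frac{1}{259}\right) 278 + 417717 = - \frac{139}{259} + 417717 = \frac{108188564}{259}$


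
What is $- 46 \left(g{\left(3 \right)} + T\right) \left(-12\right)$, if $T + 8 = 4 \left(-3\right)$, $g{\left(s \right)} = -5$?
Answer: $-13800$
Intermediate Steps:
$T = -20$ ($T = -8 + 4 \left(-3\right) = -8 - 12 = -20$)
$- 46 \left(g{\left(3 \right)} + T\right) \left(-12\right) = - 46 \left(-5 - 20\right) \left(-12\right) = \left(-46\right) \left(-25\right) \left(-12\right) = 1150 \left(-12\right) = -13800$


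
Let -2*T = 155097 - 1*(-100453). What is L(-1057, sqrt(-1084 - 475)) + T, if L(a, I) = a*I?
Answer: -127775 - 1057*I*sqrt(1559) ≈ -1.2778e+5 - 41735.0*I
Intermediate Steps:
L(a, I) = I*a
T = -127775 (T = -(155097 - 1*(-100453))/2 = -(155097 + 100453)/2 = -1/2*255550 = -127775)
L(-1057, sqrt(-1084 - 475)) + T = sqrt(-1084 - 475)*(-1057) - 127775 = sqrt(-1559)*(-1057) - 127775 = (I*sqrt(1559))*(-1057) - 127775 = -1057*I*sqrt(1559) - 127775 = -127775 - 1057*I*sqrt(1559)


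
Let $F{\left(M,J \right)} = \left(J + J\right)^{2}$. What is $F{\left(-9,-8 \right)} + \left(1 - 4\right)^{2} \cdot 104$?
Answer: $1192$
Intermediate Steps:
$F{\left(M,J \right)} = 4 J^{2}$ ($F{\left(M,J \right)} = \left(2 J\right)^{2} = 4 J^{2}$)
$F{\left(-9,-8 \right)} + \left(1 - 4\right)^{2} \cdot 104 = 4 \left(-8\right)^{2} + \left(1 - 4\right)^{2} \cdot 104 = 4 \cdot 64 + \left(-3\right)^{2} \cdot 104 = 256 + 9 \cdot 104 = 256 + 936 = 1192$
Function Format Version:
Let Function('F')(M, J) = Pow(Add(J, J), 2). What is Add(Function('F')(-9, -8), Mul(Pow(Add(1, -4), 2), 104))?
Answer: 1192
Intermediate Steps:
Function('F')(M, J) = Mul(4, Pow(J, 2)) (Function('F')(M, J) = Pow(Mul(2, J), 2) = Mul(4, Pow(J, 2)))
Add(Function('F')(-9, -8), Mul(Pow(Add(1, -4), 2), 104)) = Add(Mul(4, Pow(-8, 2)), Mul(Pow(Add(1, -4), 2), 104)) = Add(Mul(4, 64), Mul(Pow(-3, 2), 104)) = Add(256, Mul(9, 104)) = Add(256, 936) = 1192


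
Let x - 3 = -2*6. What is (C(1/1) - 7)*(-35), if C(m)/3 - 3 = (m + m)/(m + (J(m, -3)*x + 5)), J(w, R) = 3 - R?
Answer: -525/8 ≈ -65.625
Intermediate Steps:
x = -9 (x = 3 - 2*6 = 3 - 12 = -9)
C(m) = 9 + 6*m/(-49 + m) (C(m) = 9 + 3*((m + m)/(m + ((3 - 1*(-3))*(-9) + 5))) = 9 + 3*((2*m)/(m + ((3 + 3)*(-9) + 5))) = 9 + 3*((2*m)/(m + (6*(-9) + 5))) = 9 + 3*((2*m)/(m + (-54 + 5))) = 9 + 3*((2*m)/(m - 49)) = 9 + 3*((2*m)/(-49 + m)) = 9 + 3*(2*m/(-49 + m)) = 9 + 6*m/(-49 + m))
(C(1/1) - 7)*(-35) = (3*(-147 + 5/1)/(-49 + 1/1) - 7)*(-35) = (3*(-147 + 5*1)/(-49 + 1) - 7)*(-35) = (3*(-147 + 5)/(-48) - 7)*(-35) = (3*(-1/48)*(-142) - 7)*(-35) = (71/8 - 7)*(-35) = (15/8)*(-35) = -525/8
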